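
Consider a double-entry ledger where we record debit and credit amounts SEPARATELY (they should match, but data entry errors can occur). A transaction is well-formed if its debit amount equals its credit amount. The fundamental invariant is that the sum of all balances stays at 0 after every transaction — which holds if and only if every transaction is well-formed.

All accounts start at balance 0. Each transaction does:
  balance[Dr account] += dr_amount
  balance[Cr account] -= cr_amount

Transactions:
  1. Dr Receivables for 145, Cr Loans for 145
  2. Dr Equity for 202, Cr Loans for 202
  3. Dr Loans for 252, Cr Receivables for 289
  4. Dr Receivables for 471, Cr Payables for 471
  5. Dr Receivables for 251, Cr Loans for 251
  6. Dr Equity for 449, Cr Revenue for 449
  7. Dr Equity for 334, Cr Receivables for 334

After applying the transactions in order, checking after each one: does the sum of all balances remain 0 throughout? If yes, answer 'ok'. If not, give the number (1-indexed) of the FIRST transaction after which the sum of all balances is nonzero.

Answer: 3

Derivation:
After txn 1: dr=145 cr=145 sum_balances=0
After txn 2: dr=202 cr=202 sum_balances=0
After txn 3: dr=252 cr=289 sum_balances=-37
After txn 4: dr=471 cr=471 sum_balances=-37
After txn 5: dr=251 cr=251 sum_balances=-37
After txn 6: dr=449 cr=449 sum_balances=-37
After txn 7: dr=334 cr=334 sum_balances=-37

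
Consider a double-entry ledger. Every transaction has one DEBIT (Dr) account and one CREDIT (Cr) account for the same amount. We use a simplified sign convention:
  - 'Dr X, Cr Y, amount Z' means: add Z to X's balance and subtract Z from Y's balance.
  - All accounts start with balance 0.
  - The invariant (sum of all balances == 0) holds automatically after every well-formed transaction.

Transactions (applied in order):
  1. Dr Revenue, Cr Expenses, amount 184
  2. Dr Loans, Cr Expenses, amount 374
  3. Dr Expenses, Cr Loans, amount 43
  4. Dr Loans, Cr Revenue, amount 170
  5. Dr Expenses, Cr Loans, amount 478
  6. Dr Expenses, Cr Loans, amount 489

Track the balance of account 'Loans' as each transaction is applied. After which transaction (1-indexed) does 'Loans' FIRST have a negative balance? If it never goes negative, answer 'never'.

Answer: 6

Derivation:
After txn 1: Loans=0
After txn 2: Loans=374
After txn 3: Loans=331
After txn 4: Loans=501
After txn 5: Loans=23
After txn 6: Loans=-466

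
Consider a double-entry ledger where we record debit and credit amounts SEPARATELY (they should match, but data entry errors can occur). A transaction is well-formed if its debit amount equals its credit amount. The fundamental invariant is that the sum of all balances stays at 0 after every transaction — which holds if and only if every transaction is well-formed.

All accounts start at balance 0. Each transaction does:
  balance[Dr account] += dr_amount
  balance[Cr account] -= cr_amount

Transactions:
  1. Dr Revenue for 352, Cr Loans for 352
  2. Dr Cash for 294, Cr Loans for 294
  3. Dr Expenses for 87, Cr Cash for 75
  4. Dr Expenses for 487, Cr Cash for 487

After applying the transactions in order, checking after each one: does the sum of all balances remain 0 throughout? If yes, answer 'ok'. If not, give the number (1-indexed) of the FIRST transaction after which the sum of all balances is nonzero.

Answer: 3

Derivation:
After txn 1: dr=352 cr=352 sum_balances=0
After txn 2: dr=294 cr=294 sum_balances=0
After txn 3: dr=87 cr=75 sum_balances=12
After txn 4: dr=487 cr=487 sum_balances=12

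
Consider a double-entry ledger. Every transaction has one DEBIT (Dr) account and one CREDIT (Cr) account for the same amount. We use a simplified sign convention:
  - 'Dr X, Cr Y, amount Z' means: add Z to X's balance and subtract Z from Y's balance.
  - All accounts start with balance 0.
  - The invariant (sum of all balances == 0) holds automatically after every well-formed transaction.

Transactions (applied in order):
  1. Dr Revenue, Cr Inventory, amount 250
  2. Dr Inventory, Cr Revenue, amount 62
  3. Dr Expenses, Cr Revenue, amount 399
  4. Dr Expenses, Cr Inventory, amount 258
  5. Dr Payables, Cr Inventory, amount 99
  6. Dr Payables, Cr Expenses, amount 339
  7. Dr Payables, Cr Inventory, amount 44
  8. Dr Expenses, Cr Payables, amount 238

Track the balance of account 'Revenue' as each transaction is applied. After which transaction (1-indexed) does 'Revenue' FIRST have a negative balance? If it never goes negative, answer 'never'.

Answer: 3

Derivation:
After txn 1: Revenue=250
After txn 2: Revenue=188
After txn 3: Revenue=-211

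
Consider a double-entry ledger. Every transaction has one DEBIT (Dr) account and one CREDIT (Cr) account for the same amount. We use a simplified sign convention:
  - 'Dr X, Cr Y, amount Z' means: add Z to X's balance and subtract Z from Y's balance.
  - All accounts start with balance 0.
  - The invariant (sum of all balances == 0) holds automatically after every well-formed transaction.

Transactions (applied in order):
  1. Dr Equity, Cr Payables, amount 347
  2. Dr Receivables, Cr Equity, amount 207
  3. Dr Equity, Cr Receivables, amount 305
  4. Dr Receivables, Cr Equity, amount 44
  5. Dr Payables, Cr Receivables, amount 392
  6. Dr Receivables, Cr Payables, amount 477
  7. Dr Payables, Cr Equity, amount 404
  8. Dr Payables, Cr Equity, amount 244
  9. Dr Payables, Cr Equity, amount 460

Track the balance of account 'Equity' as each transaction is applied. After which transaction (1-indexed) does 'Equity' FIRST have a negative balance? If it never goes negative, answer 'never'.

After txn 1: Equity=347
After txn 2: Equity=140
After txn 3: Equity=445
After txn 4: Equity=401
After txn 5: Equity=401
After txn 6: Equity=401
After txn 7: Equity=-3

Answer: 7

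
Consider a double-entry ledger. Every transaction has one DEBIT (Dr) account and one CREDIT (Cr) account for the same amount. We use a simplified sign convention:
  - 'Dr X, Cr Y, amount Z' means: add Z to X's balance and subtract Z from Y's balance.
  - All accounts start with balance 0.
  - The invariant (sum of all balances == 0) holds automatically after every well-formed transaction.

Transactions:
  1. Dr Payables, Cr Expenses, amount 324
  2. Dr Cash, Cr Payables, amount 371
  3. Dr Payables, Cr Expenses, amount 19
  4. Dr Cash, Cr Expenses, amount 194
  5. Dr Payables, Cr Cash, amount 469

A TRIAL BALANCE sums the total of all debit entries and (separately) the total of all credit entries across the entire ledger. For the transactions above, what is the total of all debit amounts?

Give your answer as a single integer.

Answer: 1377

Derivation:
Txn 1: debit+=324
Txn 2: debit+=371
Txn 3: debit+=19
Txn 4: debit+=194
Txn 5: debit+=469
Total debits = 1377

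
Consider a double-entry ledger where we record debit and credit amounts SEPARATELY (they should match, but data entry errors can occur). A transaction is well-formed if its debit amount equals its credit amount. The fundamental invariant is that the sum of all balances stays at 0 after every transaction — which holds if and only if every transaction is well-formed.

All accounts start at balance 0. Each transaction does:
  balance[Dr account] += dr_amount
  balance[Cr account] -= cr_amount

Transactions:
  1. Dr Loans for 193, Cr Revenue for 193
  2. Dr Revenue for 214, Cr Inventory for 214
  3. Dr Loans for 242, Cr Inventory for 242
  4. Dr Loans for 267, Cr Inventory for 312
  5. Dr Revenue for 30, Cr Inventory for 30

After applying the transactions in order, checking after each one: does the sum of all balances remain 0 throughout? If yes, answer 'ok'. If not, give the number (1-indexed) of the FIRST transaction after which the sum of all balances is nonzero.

Answer: 4

Derivation:
After txn 1: dr=193 cr=193 sum_balances=0
After txn 2: dr=214 cr=214 sum_balances=0
After txn 3: dr=242 cr=242 sum_balances=0
After txn 4: dr=267 cr=312 sum_balances=-45
After txn 5: dr=30 cr=30 sum_balances=-45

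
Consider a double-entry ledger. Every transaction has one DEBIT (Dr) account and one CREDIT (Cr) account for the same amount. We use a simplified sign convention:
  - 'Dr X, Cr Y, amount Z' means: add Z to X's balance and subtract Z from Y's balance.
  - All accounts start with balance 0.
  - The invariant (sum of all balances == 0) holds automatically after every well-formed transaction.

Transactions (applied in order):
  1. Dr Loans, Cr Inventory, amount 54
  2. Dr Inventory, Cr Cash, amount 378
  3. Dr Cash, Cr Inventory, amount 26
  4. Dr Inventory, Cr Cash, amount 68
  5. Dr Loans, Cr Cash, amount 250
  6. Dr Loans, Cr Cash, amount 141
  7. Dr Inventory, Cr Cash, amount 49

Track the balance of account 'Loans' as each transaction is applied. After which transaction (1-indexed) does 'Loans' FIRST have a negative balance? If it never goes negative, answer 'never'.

After txn 1: Loans=54
After txn 2: Loans=54
After txn 3: Loans=54
After txn 4: Loans=54
After txn 5: Loans=304
After txn 6: Loans=445
After txn 7: Loans=445

Answer: never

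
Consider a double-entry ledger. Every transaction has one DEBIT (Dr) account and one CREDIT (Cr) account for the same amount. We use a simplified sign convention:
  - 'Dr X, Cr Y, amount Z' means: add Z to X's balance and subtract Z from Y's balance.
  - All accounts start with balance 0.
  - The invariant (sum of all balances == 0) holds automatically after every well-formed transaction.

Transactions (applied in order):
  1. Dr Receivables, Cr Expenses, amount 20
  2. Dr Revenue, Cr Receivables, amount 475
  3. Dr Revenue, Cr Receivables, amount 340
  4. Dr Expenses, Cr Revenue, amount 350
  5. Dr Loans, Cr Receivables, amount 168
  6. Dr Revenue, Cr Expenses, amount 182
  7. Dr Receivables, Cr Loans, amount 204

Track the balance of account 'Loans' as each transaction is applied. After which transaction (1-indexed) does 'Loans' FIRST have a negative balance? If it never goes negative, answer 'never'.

Answer: 7

Derivation:
After txn 1: Loans=0
After txn 2: Loans=0
After txn 3: Loans=0
After txn 4: Loans=0
After txn 5: Loans=168
After txn 6: Loans=168
After txn 7: Loans=-36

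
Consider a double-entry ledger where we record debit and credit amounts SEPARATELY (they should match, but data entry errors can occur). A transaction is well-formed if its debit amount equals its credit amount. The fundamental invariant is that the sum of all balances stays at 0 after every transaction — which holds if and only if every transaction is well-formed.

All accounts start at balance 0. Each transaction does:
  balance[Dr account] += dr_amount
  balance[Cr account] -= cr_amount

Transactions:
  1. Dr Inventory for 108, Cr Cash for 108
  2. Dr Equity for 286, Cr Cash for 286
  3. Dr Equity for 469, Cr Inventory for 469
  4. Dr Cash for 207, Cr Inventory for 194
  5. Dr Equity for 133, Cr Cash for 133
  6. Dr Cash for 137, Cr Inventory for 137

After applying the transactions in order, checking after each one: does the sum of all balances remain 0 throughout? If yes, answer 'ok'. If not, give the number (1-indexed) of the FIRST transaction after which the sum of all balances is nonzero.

After txn 1: dr=108 cr=108 sum_balances=0
After txn 2: dr=286 cr=286 sum_balances=0
After txn 3: dr=469 cr=469 sum_balances=0
After txn 4: dr=207 cr=194 sum_balances=13
After txn 5: dr=133 cr=133 sum_balances=13
After txn 6: dr=137 cr=137 sum_balances=13

Answer: 4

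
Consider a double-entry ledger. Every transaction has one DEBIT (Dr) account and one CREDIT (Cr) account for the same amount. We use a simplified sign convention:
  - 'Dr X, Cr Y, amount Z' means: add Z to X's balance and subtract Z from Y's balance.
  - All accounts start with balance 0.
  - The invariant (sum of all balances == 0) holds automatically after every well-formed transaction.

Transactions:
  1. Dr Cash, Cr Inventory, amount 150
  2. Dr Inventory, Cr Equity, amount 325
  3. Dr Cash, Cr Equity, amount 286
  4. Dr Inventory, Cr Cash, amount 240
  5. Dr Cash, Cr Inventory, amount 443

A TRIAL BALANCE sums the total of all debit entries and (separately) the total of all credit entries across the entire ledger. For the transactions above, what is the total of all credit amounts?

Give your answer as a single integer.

Txn 1: credit+=150
Txn 2: credit+=325
Txn 3: credit+=286
Txn 4: credit+=240
Txn 5: credit+=443
Total credits = 1444

Answer: 1444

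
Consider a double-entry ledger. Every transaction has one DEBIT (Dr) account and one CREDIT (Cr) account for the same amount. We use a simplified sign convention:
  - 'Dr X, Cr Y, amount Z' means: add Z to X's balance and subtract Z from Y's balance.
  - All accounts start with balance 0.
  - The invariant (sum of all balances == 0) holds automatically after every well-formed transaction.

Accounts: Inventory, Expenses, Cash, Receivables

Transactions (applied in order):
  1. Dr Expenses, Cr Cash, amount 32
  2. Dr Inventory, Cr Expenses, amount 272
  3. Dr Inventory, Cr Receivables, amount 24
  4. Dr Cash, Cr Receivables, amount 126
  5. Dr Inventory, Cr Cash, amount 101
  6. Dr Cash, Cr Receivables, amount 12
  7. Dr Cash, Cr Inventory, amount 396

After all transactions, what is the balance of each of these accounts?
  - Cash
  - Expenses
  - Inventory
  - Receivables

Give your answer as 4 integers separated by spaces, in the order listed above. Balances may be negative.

Answer: 401 -240 1 -162

Derivation:
After txn 1 (Dr Expenses, Cr Cash, amount 32): Cash=-32 Expenses=32
After txn 2 (Dr Inventory, Cr Expenses, amount 272): Cash=-32 Expenses=-240 Inventory=272
After txn 3 (Dr Inventory, Cr Receivables, amount 24): Cash=-32 Expenses=-240 Inventory=296 Receivables=-24
After txn 4 (Dr Cash, Cr Receivables, amount 126): Cash=94 Expenses=-240 Inventory=296 Receivables=-150
After txn 5 (Dr Inventory, Cr Cash, amount 101): Cash=-7 Expenses=-240 Inventory=397 Receivables=-150
After txn 6 (Dr Cash, Cr Receivables, amount 12): Cash=5 Expenses=-240 Inventory=397 Receivables=-162
After txn 7 (Dr Cash, Cr Inventory, amount 396): Cash=401 Expenses=-240 Inventory=1 Receivables=-162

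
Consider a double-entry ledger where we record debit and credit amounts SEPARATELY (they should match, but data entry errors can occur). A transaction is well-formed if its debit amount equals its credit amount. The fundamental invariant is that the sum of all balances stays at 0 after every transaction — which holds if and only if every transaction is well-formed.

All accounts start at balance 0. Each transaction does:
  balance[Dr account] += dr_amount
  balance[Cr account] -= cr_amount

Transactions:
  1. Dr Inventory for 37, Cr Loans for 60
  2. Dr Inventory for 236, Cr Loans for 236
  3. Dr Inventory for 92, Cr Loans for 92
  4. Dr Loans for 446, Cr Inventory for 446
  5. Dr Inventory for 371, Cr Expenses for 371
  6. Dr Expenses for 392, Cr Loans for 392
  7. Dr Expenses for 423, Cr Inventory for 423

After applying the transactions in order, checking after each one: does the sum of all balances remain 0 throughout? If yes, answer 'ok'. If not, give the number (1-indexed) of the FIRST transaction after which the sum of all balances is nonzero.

Answer: 1

Derivation:
After txn 1: dr=37 cr=60 sum_balances=-23
After txn 2: dr=236 cr=236 sum_balances=-23
After txn 3: dr=92 cr=92 sum_balances=-23
After txn 4: dr=446 cr=446 sum_balances=-23
After txn 5: dr=371 cr=371 sum_balances=-23
After txn 6: dr=392 cr=392 sum_balances=-23
After txn 7: dr=423 cr=423 sum_balances=-23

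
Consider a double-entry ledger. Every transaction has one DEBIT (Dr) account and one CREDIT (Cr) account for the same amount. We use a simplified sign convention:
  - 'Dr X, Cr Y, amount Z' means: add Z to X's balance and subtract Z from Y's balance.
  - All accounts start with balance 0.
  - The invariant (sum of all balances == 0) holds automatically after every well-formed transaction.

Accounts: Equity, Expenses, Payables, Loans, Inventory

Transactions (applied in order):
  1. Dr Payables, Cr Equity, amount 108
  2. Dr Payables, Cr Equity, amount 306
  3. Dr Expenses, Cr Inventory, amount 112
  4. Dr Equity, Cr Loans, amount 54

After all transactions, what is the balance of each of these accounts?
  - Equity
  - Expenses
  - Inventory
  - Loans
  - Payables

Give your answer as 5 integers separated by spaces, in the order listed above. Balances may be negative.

After txn 1 (Dr Payables, Cr Equity, amount 108): Equity=-108 Payables=108
After txn 2 (Dr Payables, Cr Equity, amount 306): Equity=-414 Payables=414
After txn 3 (Dr Expenses, Cr Inventory, amount 112): Equity=-414 Expenses=112 Inventory=-112 Payables=414
After txn 4 (Dr Equity, Cr Loans, amount 54): Equity=-360 Expenses=112 Inventory=-112 Loans=-54 Payables=414

Answer: -360 112 -112 -54 414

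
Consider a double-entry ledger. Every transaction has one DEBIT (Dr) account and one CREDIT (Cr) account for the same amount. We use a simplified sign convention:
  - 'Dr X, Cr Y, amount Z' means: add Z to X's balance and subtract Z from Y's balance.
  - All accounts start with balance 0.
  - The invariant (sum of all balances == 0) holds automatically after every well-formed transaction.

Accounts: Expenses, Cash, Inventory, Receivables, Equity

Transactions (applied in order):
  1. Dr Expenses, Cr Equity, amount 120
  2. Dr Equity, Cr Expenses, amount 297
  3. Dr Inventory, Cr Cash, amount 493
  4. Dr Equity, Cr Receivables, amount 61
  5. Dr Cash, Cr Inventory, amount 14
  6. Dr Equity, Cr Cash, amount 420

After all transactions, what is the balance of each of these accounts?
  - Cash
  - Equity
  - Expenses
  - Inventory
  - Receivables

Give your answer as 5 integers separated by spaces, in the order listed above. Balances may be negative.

After txn 1 (Dr Expenses, Cr Equity, amount 120): Equity=-120 Expenses=120
After txn 2 (Dr Equity, Cr Expenses, amount 297): Equity=177 Expenses=-177
After txn 3 (Dr Inventory, Cr Cash, amount 493): Cash=-493 Equity=177 Expenses=-177 Inventory=493
After txn 4 (Dr Equity, Cr Receivables, amount 61): Cash=-493 Equity=238 Expenses=-177 Inventory=493 Receivables=-61
After txn 5 (Dr Cash, Cr Inventory, amount 14): Cash=-479 Equity=238 Expenses=-177 Inventory=479 Receivables=-61
After txn 6 (Dr Equity, Cr Cash, amount 420): Cash=-899 Equity=658 Expenses=-177 Inventory=479 Receivables=-61

Answer: -899 658 -177 479 -61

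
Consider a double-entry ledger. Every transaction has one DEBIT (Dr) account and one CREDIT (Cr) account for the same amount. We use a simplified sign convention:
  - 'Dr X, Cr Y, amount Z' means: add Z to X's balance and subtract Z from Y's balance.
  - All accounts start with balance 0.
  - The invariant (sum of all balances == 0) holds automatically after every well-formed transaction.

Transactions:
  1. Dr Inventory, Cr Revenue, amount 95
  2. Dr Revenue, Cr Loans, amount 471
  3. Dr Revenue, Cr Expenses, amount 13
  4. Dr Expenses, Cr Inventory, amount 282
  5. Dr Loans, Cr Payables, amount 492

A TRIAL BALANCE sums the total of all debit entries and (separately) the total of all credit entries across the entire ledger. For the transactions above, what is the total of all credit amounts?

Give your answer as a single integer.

Txn 1: credit+=95
Txn 2: credit+=471
Txn 3: credit+=13
Txn 4: credit+=282
Txn 5: credit+=492
Total credits = 1353

Answer: 1353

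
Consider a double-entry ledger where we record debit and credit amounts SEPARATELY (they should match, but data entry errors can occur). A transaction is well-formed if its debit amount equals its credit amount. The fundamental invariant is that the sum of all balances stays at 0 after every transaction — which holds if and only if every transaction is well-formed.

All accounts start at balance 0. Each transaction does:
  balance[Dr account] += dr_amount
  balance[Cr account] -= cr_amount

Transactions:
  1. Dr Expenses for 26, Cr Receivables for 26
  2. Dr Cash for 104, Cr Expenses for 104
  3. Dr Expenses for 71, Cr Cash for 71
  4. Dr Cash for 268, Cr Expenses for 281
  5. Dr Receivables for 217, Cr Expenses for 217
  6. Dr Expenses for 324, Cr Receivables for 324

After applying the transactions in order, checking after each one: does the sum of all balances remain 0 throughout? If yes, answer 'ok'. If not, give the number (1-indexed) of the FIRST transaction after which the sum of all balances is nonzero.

After txn 1: dr=26 cr=26 sum_balances=0
After txn 2: dr=104 cr=104 sum_balances=0
After txn 3: dr=71 cr=71 sum_balances=0
After txn 4: dr=268 cr=281 sum_balances=-13
After txn 5: dr=217 cr=217 sum_balances=-13
After txn 6: dr=324 cr=324 sum_balances=-13

Answer: 4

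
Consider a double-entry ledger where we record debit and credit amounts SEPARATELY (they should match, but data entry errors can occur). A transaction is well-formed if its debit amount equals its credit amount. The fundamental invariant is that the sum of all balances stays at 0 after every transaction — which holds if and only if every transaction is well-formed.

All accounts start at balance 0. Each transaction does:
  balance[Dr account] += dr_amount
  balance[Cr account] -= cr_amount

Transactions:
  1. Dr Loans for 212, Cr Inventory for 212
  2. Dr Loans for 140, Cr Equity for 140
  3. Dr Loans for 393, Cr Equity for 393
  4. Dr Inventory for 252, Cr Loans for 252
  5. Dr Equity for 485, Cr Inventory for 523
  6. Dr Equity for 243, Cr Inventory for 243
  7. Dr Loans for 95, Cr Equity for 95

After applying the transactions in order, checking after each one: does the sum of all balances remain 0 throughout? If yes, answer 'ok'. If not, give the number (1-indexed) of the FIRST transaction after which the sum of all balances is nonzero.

After txn 1: dr=212 cr=212 sum_balances=0
After txn 2: dr=140 cr=140 sum_balances=0
After txn 3: dr=393 cr=393 sum_balances=0
After txn 4: dr=252 cr=252 sum_balances=0
After txn 5: dr=485 cr=523 sum_balances=-38
After txn 6: dr=243 cr=243 sum_balances=-38
After txn 7: dr=95 cr=95 sum_balances=-38

Answer: 5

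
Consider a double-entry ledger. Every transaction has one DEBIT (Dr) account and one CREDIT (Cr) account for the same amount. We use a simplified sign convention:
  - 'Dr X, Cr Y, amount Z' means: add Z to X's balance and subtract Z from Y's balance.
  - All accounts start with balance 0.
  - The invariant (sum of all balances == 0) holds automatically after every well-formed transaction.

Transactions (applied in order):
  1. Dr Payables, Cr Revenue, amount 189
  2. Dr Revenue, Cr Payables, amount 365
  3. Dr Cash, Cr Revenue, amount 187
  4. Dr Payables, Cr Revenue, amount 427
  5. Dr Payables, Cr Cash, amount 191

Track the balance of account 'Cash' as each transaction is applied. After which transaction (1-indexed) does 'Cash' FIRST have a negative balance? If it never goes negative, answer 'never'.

Answer: 5

Derivation:
After txn 1: Cash=0
After txn 2: Cash=0
After txn 3: Cash=187
After txn 4: Cash=187
After txn 5: Cash=-4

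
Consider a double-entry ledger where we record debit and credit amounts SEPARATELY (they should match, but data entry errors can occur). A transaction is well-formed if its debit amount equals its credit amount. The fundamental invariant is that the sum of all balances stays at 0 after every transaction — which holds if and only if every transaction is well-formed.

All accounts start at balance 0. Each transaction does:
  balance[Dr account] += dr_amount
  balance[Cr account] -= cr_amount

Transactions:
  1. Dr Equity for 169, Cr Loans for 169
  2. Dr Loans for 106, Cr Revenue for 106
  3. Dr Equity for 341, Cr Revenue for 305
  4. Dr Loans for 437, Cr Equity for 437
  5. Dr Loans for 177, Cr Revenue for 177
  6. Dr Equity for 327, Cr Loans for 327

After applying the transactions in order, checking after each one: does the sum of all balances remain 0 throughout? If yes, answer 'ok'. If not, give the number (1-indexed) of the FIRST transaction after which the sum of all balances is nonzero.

Answer: 3

Derivation:
After txn 1: dr=169 cr=169 sum_balances=0
After txn 2: dr=106 cr=106 sum_balances=0
After txn 3: dr=341 cr=305 sum_balances=36
After txn 4: dr=437 cr=437 sum_balances=36
After txn 5: dr=177 cr=177 sum_balances=36
After txn 6: dr=327 cr=327 sum_balances=36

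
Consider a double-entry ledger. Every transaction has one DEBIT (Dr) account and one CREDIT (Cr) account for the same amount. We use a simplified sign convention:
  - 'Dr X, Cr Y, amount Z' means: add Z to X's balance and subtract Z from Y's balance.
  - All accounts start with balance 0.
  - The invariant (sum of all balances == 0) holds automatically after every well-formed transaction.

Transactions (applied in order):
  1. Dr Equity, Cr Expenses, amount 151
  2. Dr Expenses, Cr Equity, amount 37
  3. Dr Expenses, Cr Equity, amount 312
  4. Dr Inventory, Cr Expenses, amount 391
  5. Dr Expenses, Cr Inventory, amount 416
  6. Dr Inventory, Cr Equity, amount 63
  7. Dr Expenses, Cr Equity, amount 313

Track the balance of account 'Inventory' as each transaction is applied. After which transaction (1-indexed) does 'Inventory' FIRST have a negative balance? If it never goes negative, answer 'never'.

After txn 1: Inventory=0
After txn 2: Inventory=0
After txn 3: Inventory=0
After txn 4: Inventory=391
After txn 5: Inventory=-25

Answer: 5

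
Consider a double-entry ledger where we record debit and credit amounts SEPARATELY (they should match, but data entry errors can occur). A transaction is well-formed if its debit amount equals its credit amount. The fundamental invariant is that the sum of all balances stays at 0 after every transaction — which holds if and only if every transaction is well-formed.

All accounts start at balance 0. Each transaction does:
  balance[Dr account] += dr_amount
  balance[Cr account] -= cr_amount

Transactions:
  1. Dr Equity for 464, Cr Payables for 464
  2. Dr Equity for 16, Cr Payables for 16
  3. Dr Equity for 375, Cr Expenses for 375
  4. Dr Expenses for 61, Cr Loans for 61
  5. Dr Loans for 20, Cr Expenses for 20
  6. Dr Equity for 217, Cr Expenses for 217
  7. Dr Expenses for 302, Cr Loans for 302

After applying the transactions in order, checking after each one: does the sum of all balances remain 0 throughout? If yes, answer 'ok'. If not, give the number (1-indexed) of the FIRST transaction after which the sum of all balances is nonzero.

After txn 1: dr=464 cr=464 sum_balances=0
After txn 2: dr=16 cr=16 sum_balances=0
After txn 3: dr=375 cr=375 sum_balances=0
After txn 4: dr=61 cr=61 sum_balances=0
After txn 5: dr=20 cr=20 sum_balances=0
After txn 6: dr=217 cr=217 sum_balances=0
After txn 7: dr=302 cr=302 sum_balances=0

Answer: ok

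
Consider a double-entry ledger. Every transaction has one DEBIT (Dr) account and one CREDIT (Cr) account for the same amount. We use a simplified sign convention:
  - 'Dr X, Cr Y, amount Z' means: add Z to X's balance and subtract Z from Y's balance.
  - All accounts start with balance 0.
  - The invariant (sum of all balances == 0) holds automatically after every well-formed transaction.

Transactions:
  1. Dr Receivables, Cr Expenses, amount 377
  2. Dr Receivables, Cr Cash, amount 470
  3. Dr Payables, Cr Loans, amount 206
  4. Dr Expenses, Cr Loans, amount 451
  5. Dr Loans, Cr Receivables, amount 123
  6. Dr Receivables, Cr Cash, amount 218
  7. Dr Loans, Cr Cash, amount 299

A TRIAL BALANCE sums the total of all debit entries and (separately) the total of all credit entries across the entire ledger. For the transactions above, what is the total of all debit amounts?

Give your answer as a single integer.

Answer: 2144

Derivation:
Txn 1: debit+=377
Txn 2: debit+=470
Txn 3: debit+=206
Txn 4: debit+=451
Txn 5: debit+=123
Txn 6: debit+=218
Txn 7: debit+=299
Total debits = 2144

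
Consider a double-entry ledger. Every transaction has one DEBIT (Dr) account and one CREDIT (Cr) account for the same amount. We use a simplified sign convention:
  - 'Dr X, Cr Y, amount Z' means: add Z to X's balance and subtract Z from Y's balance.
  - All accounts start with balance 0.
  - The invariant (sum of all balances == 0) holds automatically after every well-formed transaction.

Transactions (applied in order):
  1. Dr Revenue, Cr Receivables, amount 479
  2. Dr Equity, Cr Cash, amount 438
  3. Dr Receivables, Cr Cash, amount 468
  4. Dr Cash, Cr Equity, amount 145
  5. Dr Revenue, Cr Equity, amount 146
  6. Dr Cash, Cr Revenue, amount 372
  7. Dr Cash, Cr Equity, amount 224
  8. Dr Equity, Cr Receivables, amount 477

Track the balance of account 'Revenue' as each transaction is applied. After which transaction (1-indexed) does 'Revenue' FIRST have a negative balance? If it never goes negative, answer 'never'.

After txn 1: Revenue=479
After txn 2: Revenue=479
After txn 3: Revenue=479
After txn 4: Revenue=479
After txn 5: Revenue=625
After txn 6: Revenue=253
After txn 7: Revenue=253
After txn 8: Revenue=253

Answer: never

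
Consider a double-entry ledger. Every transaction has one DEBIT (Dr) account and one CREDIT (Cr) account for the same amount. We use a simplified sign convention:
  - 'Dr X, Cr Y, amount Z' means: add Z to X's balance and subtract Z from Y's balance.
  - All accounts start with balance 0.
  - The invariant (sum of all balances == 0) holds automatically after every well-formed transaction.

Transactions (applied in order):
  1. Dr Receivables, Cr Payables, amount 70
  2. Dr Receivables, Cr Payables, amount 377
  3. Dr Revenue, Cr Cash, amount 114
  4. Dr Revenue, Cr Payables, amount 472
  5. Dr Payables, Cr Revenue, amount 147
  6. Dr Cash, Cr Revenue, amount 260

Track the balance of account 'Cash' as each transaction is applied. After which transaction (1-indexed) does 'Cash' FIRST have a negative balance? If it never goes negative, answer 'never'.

Answer: 3

Derivation:
After txn 1: Cash=0
After txn 2: Cash=0
After txn 3: Cash=-114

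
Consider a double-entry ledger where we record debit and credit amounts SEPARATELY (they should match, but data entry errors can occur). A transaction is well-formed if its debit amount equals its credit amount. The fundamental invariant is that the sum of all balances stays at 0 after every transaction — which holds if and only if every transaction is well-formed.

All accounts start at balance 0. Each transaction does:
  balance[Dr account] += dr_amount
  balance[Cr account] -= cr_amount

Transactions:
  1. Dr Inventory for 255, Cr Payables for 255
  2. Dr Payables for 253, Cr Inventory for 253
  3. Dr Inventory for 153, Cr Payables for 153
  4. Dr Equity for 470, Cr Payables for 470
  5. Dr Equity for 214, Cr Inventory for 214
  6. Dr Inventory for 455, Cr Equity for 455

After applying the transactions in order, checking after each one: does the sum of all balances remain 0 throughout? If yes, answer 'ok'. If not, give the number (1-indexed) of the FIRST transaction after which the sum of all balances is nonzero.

Answer: ok

Derivation:
After txn 1: dr=255 cr=255 sum_balances=0
After txn 2: dr=253 cr=253 sum_balances=0
After txn 3: dr=153 cr=153 sum_balances=0
After txn 4: dr=470 cr=470 sum_balances=0
After txn 5: dr=214 cr=214 sum_balances=0
After txn 6: dr=455 cr=455 sum_balances=0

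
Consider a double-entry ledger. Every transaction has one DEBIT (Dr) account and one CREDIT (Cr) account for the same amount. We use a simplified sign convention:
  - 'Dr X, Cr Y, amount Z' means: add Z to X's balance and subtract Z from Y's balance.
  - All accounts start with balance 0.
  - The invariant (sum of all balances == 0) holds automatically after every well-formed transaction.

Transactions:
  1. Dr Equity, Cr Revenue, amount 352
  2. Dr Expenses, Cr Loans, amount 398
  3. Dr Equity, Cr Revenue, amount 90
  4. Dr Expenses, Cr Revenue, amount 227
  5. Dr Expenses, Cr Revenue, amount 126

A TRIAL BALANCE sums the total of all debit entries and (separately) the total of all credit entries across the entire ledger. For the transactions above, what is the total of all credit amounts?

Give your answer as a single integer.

Answer: 1193

Derivation:
Txn 1: credit+=352
Txn 2: credit+=398
Txn 3: credit+=90
Txn 4: credit+=227
Txn 5: credit+=126
Total credits = 1193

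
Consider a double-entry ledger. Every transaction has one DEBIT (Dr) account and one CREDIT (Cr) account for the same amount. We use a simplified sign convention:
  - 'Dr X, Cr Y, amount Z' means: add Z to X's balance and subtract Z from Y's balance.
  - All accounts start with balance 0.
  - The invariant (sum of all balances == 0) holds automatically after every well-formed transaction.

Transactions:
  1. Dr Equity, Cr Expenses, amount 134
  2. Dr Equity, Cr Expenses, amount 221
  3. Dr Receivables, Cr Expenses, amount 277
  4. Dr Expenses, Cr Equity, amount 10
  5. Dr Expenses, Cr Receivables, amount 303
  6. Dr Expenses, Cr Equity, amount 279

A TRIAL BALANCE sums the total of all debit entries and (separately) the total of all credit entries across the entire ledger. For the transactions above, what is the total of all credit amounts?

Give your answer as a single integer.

Answer: 1224

Derivation:
Txn 1: credit+=134
Txn 2: credit+=221
Txn 3: credit+=277
Txn 4: credit+=10
Txn 5: credit+=303
Txn 6: credit+=279
Total credits = 1224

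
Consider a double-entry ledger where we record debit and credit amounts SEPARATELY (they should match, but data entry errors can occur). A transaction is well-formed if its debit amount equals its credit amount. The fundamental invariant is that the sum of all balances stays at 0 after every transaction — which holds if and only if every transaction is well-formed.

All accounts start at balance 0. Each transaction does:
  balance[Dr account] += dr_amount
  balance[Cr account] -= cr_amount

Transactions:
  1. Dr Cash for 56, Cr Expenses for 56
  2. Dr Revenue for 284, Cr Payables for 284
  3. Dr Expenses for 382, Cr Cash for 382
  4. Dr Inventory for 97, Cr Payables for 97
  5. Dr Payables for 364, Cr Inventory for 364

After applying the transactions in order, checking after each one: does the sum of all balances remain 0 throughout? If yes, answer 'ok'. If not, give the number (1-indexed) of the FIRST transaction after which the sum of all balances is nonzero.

After txn 1: dr=56 cr=56 sum_balances=0
After txn 2: dr=284 cr=284 sum_balances=0
After txn 3: dr=382 cr=382 sum_balances=0
After txn 4: dr=97 cr=97 sum_balances=0
After txn 5: dr=364 cr=364 sum_balances=0

Answer: ok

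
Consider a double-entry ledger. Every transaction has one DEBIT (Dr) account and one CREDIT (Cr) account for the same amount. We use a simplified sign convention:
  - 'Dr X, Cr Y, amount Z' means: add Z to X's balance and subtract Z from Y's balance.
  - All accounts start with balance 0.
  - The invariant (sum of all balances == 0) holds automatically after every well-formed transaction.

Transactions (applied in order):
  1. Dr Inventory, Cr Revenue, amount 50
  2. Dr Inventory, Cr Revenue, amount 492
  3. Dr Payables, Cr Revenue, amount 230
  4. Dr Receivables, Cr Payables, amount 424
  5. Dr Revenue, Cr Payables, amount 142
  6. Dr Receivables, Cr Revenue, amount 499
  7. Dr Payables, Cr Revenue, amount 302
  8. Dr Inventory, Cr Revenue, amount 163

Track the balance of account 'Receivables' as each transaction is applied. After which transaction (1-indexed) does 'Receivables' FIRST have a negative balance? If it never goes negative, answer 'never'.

Answer: never

Derivation:
After txn 1: Receivables=0
After txn 2: Receivables=0
After txn 3: Receivables=0
After txn 4: Receivables=424
After txn 5: Receivables=424
After txn 6: Receivables=923
After txn 7: Receivables=923
After txn 8: Receivables=923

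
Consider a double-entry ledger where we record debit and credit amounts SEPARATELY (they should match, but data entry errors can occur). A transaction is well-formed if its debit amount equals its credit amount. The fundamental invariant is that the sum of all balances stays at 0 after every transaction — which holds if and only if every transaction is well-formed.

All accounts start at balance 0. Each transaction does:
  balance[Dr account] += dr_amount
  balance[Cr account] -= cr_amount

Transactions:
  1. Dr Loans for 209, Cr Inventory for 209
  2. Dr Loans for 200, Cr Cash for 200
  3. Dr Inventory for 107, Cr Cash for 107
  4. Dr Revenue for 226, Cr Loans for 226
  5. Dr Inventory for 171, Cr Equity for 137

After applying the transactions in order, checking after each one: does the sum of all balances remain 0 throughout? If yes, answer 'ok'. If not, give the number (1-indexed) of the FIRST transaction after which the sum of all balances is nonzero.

Answer: 5

Derivation:
After txn 1: dr=209 cr=209 sum_balances=0
After txn 2: dr=200 cr=200 sum_balances=0
After txn 3: dr=107 cr=107 sum_balances=0
After txn 4: dr=226 cr=226 sum_balances=0
After txn 5: dr=171 cr=137 sum_balances=34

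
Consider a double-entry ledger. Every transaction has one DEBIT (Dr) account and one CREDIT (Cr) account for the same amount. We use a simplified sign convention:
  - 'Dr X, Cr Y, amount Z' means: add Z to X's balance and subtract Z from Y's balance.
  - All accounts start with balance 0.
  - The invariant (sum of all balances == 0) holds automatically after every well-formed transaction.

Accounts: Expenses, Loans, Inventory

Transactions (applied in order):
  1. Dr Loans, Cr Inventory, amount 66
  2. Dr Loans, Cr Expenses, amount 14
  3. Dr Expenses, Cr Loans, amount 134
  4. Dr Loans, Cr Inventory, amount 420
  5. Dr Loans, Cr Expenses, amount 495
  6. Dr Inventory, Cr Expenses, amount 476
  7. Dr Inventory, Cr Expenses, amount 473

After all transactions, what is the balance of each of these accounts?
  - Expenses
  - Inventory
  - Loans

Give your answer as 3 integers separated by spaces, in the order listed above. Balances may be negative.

Answer: -1324 463 861

Derivation:
After txn 1 (Dr Loans, Cr Inventory, amount 66): Inventory=-66 Loans=66
After txn 2 (Dr Loans, Cr Expenses, amount 14): Expenses=-14 Inventory=-66 Loans=80
After txn 3 (Dr Expenses, Cr Loans, amount 134): Expenses=120 Inventory=-66 Loans=-54
After txn 4 (Dr Loans, Cr Inventory, amount 420): Expenses=120 Inventory=-486 Loans=366
After txn 5 (Dr Loans, Cr Expenses, amount 495): Expenses=-375 Inventory=-486 Loans=861
After txn 6 (Dr Inventory, Cr Expenses, amount 476): Expenses=-851 Inventory=-10 Loans=861
After txn 7 (Dr Inventory, Cr Expenses, amount 473): Expenses=-1324 Inventory=463 Loans=861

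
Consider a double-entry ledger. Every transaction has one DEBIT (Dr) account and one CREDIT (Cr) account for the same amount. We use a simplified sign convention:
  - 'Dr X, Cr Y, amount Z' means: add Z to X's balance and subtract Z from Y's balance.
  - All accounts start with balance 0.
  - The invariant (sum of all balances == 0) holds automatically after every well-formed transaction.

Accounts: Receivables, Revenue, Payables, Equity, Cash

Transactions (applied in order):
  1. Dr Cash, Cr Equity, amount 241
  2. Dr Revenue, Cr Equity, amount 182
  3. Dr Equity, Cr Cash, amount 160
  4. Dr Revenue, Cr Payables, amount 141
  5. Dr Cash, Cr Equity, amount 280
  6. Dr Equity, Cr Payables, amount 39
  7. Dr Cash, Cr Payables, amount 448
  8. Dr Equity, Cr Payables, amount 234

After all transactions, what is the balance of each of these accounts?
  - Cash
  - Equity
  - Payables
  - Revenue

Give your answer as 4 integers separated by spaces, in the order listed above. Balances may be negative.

After txn 1 (Dr Cash, Cr Equity, amount 241): Cash=241 Equity=-241
After txn 2 (Dr Revenue, Cr Equity, amount 182): Cash=241 Equity=-423 Revenue=182
After txn 3 (Dr Equity, Cr Cash, amount 160): Cash=81 Equity=-263 Revenue=182
After txn 4 (Dr Revenue, Cr Payables, amount 141): Cash=81 Equity=-263 Payables=-141 Revenue=323
After txn 5 (Dr Cash, Cr Equity, amount 280): Cash=361 Equity=-543 Payables=-141 Revenue=323
After txn 6 (Dr Equity, Cr Payables, amount 39): Cash=361 Equity=-504 Payables=-180 Revenue=323
After txn 7 (Dr Cash, Cr Payables, amount 448): Cash=809 Equity=-504 Payables=-628 Revenue=323
After txn 8 (Dr Equity, Cr Payables, amount 234): Cash=809 Equity=-270 Payables=-862 Revenue=323

Answer: 809 -270 -862 323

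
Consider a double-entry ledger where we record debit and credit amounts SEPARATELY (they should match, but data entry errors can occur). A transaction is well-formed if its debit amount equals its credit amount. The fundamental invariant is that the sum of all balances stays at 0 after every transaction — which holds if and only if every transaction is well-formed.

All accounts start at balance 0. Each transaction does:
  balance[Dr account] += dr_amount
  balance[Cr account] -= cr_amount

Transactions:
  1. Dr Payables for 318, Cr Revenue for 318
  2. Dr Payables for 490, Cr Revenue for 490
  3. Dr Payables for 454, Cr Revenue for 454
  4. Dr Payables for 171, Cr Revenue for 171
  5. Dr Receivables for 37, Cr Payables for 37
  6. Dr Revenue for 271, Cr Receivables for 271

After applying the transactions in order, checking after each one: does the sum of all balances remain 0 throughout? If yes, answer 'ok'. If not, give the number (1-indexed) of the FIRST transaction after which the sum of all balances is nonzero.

After txn 1: dr=318 cr=318 sum_balances=0
After txn 2: dr=490 cr=490 sum_balances=0
After txn 3: dr=454 cr=454 sum_balances=0
After txn 4: dr=171 cr=171 sum_balances=0
After txn 5: dr=37 cr=37 sum_balances=0
After txn 6: dr=271 cr=271 sum_balances=0

Answer: ok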